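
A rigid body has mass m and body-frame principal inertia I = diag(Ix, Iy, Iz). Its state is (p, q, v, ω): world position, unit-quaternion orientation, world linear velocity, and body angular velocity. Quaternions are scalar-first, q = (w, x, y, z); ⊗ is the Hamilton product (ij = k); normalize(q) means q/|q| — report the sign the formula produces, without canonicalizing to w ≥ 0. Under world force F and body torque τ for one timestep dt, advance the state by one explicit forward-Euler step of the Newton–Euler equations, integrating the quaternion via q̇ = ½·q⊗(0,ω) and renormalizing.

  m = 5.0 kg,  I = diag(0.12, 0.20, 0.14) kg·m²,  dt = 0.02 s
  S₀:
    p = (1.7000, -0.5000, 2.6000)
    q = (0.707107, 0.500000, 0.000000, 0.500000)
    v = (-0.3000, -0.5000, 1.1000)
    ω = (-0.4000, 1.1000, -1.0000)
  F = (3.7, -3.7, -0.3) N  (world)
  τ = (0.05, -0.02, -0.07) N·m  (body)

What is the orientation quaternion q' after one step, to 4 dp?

q' = (0.7140, 0.4916, 0.0108, 0.4984)

Hamilton product q⊗(0,ω) = (0.7000000, -0.8328428, 1.0778177, -0.1571070)
q + ½dt·q⊗(0,ω), renormalized = (0.7140, 0.4916, 0.0108, 0.4984)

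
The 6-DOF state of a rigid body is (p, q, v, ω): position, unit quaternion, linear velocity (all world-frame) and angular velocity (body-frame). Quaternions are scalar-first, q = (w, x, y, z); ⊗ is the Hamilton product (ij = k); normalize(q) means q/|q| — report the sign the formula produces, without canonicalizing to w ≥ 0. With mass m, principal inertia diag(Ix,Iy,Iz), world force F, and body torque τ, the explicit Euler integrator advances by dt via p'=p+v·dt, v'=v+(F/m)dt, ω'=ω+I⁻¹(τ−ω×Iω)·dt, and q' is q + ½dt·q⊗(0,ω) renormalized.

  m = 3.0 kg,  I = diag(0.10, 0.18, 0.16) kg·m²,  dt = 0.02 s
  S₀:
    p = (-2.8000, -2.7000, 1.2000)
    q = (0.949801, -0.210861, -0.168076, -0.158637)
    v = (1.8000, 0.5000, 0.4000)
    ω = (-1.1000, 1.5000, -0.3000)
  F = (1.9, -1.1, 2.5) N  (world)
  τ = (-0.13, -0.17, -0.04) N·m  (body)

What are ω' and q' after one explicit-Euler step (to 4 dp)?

ω' = (-1.1278, 1.4833, -0.2885)
q' = (0.9494, -0.2184, -0.1527, -0.1665)

gyro term ω×Iω = (0.0090, -0.0198, -0.1320)
α = I⁻¹(τ − ω×Iω) = (-1.3900, -0.8344, 0.5750)
ω' = ω + α·dt = (-1.1278, 1.4833, -0.2885)
Hamilton product q⊗(0,ω) = (-0.0274242, -0.7564028, 1.5359439, -0.7861154)
updated quaternion q' = (0.9494, -0.2184, -0.1527, -0.1665)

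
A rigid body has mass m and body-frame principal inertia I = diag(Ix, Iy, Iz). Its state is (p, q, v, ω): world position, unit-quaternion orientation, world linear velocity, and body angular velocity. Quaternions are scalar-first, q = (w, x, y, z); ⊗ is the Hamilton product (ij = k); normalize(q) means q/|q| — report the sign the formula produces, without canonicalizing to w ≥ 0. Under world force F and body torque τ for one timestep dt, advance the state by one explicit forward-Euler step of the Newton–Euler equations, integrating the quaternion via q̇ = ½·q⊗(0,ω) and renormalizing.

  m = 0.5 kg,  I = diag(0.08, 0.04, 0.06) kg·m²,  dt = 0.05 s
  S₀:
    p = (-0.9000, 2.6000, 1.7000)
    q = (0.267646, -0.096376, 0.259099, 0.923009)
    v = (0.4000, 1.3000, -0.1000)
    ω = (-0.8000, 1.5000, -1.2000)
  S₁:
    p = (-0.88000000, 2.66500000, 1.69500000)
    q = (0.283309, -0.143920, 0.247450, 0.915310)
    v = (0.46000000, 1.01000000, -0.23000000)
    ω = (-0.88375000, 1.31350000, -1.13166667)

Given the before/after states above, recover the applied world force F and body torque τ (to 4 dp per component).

F = (0.6000, -2.9000, -1.3000)
τ = (-0.1700, -0.1300, 0.1300)

velocity change Δv = (0.06000000, -0.29000000, -0.13000000)
F = m·Δv/dt = (0.6000, -2.9000, -1.3000)
rate change Δω = (-0.08375000, -0.18650000, 0.06833333)
applied torque τ = (-0.1700, -0.1300, 0.1300)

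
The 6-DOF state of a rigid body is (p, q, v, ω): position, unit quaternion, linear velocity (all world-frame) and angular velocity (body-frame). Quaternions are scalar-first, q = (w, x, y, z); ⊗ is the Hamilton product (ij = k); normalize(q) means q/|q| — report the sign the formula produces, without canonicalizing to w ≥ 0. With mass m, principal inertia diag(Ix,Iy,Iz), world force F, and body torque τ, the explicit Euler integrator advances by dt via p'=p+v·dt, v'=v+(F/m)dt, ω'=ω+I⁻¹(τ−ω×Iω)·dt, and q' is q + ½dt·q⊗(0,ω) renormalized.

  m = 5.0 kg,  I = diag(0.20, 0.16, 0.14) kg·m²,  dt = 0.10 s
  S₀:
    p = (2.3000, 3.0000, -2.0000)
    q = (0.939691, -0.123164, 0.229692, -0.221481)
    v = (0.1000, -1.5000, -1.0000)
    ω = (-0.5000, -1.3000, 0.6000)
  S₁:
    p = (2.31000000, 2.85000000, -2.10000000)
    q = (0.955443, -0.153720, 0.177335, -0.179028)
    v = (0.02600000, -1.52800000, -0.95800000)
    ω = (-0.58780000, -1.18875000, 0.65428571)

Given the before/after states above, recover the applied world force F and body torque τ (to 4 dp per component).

F = (-3.7000, -1.4000, 2.1000)
τ = (-0.1600, 0.1600, 0.0500)

rate change Δω = (-0.08780000, 0.11125000, 0.05428571)
gyro term ω₀×Iω₀ = (0.0156, -0.0180, -0.0260)
applied torque τ = (-0.1600, 0.1600, 0.0500)
v₁ − v₀ = (-0.07400000, -0.02800000, 0.04200000)
F = m·Δv/dt = (-3.7000, -1.4000, 2.1000)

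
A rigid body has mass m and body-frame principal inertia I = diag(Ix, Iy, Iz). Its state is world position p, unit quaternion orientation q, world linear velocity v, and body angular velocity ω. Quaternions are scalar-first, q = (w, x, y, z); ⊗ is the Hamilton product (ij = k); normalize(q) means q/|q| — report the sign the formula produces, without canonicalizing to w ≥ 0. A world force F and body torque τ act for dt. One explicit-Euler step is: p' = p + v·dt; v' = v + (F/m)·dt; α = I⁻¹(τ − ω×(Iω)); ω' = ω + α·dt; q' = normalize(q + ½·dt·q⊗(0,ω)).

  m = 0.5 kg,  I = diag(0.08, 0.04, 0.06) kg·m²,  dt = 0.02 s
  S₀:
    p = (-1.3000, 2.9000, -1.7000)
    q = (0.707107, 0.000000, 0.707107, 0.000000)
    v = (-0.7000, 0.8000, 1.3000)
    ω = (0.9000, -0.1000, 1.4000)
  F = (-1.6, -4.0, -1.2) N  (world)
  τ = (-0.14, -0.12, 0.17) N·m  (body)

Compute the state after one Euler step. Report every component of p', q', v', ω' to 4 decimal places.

p' = (-1.3140, 2.9160, -1.6740)
q' = (0.7077, 0.0163, 0.7063, 0.0035)
v' = (-0.7640, 0.6400, 1.2520)
ω' = (0.8657, -0.1726, 1.4555)

angular accel α = (-1.7150, -3.6300, 2.7733)
ω' = ω + α·dt = (0.8657, -0.1726, 1.4555)
Hamilton product q⊗(0,ω) = (0.0707107, 1.6263461, -0.0707107, 0.3535535)
q' = normalize(q + ½dt·q⊗(0,ω)) = (0.7077, 0.0163, 0.7063, 0.0035)
a = (-3.2000, -8.0000, -2.4000)
p + v·dt = (-1.3140, 2.9160, -1.6740)
v + (F/m)dt = (-0.7640, 0.6400, 1.2520)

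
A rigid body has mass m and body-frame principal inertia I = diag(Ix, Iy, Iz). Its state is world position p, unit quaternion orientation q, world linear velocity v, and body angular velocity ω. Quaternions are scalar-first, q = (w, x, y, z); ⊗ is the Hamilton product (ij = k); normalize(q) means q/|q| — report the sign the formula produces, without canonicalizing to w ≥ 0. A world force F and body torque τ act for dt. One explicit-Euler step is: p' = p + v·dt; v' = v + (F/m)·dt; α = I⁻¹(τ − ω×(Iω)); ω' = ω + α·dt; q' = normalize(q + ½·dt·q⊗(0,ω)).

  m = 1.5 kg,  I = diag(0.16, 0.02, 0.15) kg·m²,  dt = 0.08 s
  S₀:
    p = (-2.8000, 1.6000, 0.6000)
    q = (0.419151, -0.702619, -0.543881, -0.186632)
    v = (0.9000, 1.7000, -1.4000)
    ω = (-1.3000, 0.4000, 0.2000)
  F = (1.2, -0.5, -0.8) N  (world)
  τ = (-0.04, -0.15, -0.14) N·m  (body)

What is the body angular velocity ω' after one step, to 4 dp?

ω' = (-1.3252, -0.1896, 0.0865)

gyro term ω×Iω = (0.0104, -0.0026, 0.0728)
angular accel α = (-0.3150, -7.3700, -1.4187)
ω' = ω + α·dt = (-1.3252, -0.1896, 0.0865)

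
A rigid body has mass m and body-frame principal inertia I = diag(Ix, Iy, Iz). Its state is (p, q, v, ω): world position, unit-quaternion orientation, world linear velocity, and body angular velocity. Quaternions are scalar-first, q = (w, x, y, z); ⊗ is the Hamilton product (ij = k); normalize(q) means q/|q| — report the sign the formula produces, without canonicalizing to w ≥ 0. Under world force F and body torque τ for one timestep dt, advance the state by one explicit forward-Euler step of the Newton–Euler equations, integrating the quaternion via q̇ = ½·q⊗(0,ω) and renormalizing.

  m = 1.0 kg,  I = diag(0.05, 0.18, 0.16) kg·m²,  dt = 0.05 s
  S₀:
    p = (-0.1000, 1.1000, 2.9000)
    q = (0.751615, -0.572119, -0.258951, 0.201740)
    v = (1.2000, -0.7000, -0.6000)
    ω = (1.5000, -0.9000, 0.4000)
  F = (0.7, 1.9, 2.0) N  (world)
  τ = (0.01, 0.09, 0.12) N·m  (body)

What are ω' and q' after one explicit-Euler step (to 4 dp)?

ω' = (1.5028, -0.8567, 0.4923)
q' = (0.7645, -0.5414, -0.2623, 0.2316)

precession coupling ω×(Iω) = (0.0072, -0.0660, -0.1755)
(τ − ω×Iω)/I = (0.0560, 0.8667, 1.8469)
new body rate ω' = (1.5028, -0.8567, 0.4923)
q⊗(0,ω) = (0.5444266, 1.2054081, -0.1449959, 1.2039796)
q' = normalize(q + ½dt·q⊗(0,ω)) = (0.7645, -0.5414, -0.2623, 0.2316)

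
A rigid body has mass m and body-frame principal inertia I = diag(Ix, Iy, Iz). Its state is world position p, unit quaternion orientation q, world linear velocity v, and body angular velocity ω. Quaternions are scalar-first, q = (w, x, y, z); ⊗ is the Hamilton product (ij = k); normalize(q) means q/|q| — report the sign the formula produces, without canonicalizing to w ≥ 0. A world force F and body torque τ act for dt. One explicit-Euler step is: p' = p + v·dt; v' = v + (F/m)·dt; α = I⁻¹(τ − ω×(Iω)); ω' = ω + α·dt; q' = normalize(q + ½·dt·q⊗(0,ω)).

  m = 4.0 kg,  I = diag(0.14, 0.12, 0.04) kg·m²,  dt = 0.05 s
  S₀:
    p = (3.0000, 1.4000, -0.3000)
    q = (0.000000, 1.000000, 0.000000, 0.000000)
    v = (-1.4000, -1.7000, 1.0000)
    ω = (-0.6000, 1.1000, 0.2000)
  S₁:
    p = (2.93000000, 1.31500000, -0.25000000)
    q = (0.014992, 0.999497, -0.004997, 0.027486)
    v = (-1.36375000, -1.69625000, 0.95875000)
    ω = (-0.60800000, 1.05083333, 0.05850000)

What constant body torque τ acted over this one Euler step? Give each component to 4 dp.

ω₁ − ω₀ = (-0.00800000, -0.04916667, -0.14150000)
ω₀×(Iω₀) = (-0.0176, -0.0120, 0.0132)
applied torque τ = (-0.0400, -0.1300, -0.1000)

τ = (-0.0400, -0.1300, -0.1000)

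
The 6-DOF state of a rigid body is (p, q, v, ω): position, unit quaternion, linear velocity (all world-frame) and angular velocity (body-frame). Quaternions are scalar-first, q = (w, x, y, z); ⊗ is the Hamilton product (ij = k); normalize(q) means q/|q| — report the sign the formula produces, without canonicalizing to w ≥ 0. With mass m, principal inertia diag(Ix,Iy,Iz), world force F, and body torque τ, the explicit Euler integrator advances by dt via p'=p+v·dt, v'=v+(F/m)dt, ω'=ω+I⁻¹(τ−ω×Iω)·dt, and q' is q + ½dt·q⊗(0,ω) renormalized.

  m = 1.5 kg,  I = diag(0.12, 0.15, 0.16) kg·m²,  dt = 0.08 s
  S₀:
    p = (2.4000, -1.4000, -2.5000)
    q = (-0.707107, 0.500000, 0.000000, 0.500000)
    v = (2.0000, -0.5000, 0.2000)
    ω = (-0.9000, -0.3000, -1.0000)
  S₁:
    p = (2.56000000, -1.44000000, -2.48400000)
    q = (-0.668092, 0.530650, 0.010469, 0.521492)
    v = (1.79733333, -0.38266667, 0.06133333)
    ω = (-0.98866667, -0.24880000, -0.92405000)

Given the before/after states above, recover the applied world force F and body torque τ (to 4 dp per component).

F = (-3.8000, 2.2000, -2.6000)
τ = (-0.1300, 0.0600, 0.1600)

Δv = v₁−v₀ = (-0.20266667, 0.11733333, -0.13866667)
m·(v₁−v₀)/dt = (-3.8000, 2.2000, -2.6000)
ω₁ − ω₀ = (-0.08866667, 0.05120000, 0.07595000)
I·α + gyro = (-0.1300, 0.0600, 0.1600)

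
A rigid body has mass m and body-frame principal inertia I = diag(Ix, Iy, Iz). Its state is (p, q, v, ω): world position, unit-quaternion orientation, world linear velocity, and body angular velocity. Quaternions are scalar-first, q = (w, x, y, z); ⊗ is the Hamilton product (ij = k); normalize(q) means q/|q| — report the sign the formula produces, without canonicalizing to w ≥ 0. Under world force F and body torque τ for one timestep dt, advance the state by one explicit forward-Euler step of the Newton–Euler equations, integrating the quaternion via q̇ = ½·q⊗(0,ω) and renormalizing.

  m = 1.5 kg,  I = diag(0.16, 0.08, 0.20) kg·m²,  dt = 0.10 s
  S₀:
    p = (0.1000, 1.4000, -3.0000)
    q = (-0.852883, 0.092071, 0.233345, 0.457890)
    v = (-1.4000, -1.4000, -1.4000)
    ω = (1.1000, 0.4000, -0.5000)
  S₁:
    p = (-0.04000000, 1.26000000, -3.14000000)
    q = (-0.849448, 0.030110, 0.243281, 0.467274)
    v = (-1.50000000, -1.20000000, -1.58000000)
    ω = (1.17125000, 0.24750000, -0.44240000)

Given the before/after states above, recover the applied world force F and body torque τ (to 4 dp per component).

F = (-1.5000, 3.0000, -2.7000)
τ = (0.0900, -0.1000, 0.0800)

rate change Δω = (0.07125000, -0.15250000, 0.05760000)
τ = I·(Δω/dt) + ω₀×(Iω₀) = (0.0900, -0.1000, 0.0800)
v₁ − v₀ = (-0.10000000, 0.20000000, -0.18000000)
F = m·Δv/dt = (-1.5000, 3.0000, -2.7000)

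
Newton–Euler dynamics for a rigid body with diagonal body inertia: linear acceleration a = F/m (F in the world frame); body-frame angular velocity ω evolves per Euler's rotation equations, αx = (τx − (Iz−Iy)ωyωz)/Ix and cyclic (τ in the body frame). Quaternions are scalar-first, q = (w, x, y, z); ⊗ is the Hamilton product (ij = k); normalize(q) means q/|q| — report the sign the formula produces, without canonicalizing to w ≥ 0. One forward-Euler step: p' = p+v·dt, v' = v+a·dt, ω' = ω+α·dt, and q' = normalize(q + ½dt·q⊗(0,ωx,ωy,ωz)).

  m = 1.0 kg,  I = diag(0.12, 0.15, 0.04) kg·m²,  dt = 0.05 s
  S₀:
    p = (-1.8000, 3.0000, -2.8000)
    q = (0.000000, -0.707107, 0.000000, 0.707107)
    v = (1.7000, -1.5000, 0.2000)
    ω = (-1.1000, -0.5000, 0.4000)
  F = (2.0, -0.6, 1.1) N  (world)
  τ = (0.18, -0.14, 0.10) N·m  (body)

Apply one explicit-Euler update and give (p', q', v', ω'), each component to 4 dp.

ω×(Iω) gyroscopic = (0.0220, -0.0352, 0.0165)
angular accel α = (1.3167, -0.6987, 2.0875)
ω' = ω + α·dt = (-1.0342, -0.5349, 0.5044)
2q̇ = q⊗(0,ω) = (-1.0606605, 0.3535535, -0.4949749, 0.3535535)
q + ½dt·q⊗(0,ω), renormalized = (-0.0265, -0.6979, -0.0124, 0.7156)
linear accel F/m = (2.0000, -0.6000, 1.1000)
p' = p + v·dt = (-1.7150, 2.9250, -2.7900)
new velocity v' = (1.8000, -1.5300, 0.2550)

p' = (-1.7150, 2.9250, -2.7900)
q' = (-0.0265, -0.6979, -0.0124, 0.7156)
v' = (1.8000, -1.5300, 0.2550)
ω' = (-1.0342, -0.5349, 0.5044)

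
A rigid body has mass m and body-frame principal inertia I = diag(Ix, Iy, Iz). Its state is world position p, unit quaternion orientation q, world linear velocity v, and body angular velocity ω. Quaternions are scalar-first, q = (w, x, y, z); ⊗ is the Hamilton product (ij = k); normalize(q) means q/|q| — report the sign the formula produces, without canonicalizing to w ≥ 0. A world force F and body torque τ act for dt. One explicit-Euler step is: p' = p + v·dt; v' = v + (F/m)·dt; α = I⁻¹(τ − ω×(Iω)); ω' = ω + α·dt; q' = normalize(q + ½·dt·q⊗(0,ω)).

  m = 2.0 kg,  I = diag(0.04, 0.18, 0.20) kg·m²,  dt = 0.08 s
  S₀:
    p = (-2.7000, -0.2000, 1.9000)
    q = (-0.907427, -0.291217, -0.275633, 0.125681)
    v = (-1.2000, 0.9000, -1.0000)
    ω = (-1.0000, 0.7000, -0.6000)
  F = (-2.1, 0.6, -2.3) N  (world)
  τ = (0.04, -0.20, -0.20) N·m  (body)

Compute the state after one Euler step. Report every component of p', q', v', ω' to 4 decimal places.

(τ − ω×Iω)/I = (1.2100, -0.5778, -0.5100)
ω' = ω + α·dt = (-0.9032, 0.6538, -0.6408)
q⊗(0,ω) = (-0.0228653, 0.9848301, -0.9356101, 0.0649713)
q' = normalize(q + ½dt·q⊗(0,ω)) = (-0.9070, -0.2515, -0.3126, 0.1281)
new position p' = (-2.7960, -0.1280, 1.8200)
v + (F/m)dt = (-1.2840, 0.9240, -1.0920)

p' = (-2.7960, -0.1280, 1.8200)
q' = (-0.9070, -0.2515, -0.3126, 0.1281)
v' = (-1.2840, 0.9240, -1.0920)
ω' = (-0.9032, 0.6538, -0.6408)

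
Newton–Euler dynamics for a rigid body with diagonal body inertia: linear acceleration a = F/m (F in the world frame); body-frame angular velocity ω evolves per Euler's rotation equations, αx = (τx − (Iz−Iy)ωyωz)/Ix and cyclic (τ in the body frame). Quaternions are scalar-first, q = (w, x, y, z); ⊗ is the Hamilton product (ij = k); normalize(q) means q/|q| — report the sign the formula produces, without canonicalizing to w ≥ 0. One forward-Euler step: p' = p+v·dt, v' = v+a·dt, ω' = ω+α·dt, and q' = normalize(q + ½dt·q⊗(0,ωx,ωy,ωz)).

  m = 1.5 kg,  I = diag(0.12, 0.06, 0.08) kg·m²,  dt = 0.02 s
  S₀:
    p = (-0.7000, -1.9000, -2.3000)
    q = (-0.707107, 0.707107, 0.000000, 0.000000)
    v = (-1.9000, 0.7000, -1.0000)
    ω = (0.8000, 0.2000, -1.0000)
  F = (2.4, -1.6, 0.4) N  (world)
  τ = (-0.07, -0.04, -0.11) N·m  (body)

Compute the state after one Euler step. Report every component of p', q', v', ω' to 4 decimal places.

a = (1.6000, -1.0667, 0.2667)
p + v·dt = (-0.7380, -1.8860, -2.3200)
v' = v + a·dt = (-1.8680, 0.6787, -0.9947)
gyro term ω×Iω = (-0.0040, -0.0320, -0.0096)
angular accel α = (-0.5500, -0.1333, -1.2550)
ω + α·dt = (0.7890, 0.1973, -1.0251)
Hamilton product q⊗(0,ω) = (-0.5656856, -0.5656856, 0.5656856, 0.8485284)
q + ½dt·q⊗(0,ω), renormalized = (-0.7127, 0.7014, 0.0057, 0.0085)

p' = (-0.7380, -1.8860, -2.3200)
q' = (-0.7127, 0.7014, 0.0057, 0.0085)
v' = (-1.8680, 0.6787, -0.9947)
ω' = (0.7890, 0.1973, -1.0251)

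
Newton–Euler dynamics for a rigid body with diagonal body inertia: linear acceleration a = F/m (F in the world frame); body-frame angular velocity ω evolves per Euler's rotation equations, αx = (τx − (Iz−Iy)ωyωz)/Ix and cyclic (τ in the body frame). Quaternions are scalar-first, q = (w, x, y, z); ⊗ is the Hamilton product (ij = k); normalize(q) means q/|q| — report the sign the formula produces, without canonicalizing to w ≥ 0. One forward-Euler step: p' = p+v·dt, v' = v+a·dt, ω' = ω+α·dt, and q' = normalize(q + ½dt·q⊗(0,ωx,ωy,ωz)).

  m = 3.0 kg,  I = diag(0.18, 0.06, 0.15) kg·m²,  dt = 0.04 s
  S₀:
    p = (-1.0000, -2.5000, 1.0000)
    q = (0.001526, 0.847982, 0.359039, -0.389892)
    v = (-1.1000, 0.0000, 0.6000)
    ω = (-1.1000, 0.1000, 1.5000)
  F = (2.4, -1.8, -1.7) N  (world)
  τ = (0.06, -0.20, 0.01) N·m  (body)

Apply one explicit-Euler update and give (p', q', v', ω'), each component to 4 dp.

ω×(Iω) gyroscopic = (0.0135, -0.0495, 0.0132)
α = I⁻¹(τ − ω×Iω) = (0.2583, -2.5083, -0.0213)
ω + α·dt = (-1.0897, -0.0003, 1.4991)
Hamilton product q⊗(0,ω) = (1.4817143, 0.5758691, -0.8429392, 0.4820301)
updated quaternion q' = (0.0311, 0.8589, 0.3419, -0.3800)
p + v·dt = (-1.0440, -2.5000, 1.0240)
v + (F/m)dt = (-1.0680, -0.0240, 0.5773)

p' = (-1.0440, -2.5000, 1.0240)
q' = (0.0311, 0.8589, 0.3419, -0.3800)
v' = (-1.0680, -0.0240, 0.5773)
ω' = (-1.0897, -0.0003, 1.4991)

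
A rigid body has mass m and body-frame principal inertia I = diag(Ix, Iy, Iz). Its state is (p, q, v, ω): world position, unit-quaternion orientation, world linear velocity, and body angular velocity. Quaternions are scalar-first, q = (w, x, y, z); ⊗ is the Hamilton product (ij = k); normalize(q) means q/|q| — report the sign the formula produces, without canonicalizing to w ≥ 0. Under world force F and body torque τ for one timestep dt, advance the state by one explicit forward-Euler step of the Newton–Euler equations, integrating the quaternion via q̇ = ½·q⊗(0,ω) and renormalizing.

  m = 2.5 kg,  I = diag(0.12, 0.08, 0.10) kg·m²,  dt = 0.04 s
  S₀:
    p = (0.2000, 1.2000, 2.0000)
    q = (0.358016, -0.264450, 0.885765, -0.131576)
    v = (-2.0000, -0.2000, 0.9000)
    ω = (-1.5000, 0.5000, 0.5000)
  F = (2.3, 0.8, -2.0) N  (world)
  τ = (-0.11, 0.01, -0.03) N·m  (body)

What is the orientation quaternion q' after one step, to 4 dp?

q⊗(0,ω) = (-0.7737695, -0.0283535, 0.5085970, 1.3754305)
q + ½dt·q⊗(0,ω), renormalized = (0.3424, -0.2649, 0.8954, -0.1040)

q' = (0.3424, -0.2649, 0.8954, -0.1040)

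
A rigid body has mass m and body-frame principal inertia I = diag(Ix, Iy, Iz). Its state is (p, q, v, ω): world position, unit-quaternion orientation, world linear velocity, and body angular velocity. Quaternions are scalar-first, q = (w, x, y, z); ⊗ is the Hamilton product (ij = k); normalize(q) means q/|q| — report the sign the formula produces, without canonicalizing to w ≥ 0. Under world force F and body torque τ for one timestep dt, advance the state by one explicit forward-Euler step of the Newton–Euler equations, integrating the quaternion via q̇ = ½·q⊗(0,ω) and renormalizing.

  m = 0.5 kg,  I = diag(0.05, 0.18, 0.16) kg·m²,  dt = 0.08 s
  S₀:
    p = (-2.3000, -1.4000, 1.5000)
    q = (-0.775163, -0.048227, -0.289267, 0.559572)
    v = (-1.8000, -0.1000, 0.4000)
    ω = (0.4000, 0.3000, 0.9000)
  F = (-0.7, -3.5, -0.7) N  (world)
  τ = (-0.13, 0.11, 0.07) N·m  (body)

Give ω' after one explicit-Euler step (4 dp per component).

α = I⁻¹(τ − ω×Iω) = (-2.4920, 0.8311, 0.3400)
ω' = ω + α·dt = (0.2006, 0.3665, 0.9272)

ω' = (0.2006, 0.3665, 0.9272)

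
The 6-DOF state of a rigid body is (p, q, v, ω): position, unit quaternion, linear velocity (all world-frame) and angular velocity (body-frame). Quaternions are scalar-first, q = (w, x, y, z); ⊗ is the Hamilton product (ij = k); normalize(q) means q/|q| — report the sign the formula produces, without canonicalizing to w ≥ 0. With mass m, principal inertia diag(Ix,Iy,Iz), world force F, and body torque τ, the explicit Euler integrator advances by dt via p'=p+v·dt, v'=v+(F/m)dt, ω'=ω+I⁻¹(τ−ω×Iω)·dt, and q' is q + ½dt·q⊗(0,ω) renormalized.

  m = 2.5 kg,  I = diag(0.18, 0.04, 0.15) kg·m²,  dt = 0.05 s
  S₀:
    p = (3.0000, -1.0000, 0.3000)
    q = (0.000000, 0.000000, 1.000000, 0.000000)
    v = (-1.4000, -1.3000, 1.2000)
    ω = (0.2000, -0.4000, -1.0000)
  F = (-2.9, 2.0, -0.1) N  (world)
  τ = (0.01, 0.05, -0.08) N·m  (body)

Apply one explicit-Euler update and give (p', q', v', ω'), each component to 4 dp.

p' = p + v·dt = (2.9300, -1.0650, 0.3600)
v + (F/m)dt = (-1.4580, -1.2600, 1.1980)
α = I⁻¹(τ − ω×Iω) = (-0.1889, 1.4000, -0.6080)
ω + α·dt = (0.1906, -0.3300, -1.0304)
Hamilton product q⊗(0,ω) = (0.4000000, -1.0000000, 0.0000000, -0.2000000)
updated quaternion q' = (0.0100, -0.0250, 0.9996, -0.0050)

p' = (2.9300, -1.0650, 0.3600)
q' = (0.0100, -0.0250, 0.9996, -0.0050)
v' = (-1.4580, -1.2600, 1.1980)
ω' = (0.1906, -0.3300, -1.0304)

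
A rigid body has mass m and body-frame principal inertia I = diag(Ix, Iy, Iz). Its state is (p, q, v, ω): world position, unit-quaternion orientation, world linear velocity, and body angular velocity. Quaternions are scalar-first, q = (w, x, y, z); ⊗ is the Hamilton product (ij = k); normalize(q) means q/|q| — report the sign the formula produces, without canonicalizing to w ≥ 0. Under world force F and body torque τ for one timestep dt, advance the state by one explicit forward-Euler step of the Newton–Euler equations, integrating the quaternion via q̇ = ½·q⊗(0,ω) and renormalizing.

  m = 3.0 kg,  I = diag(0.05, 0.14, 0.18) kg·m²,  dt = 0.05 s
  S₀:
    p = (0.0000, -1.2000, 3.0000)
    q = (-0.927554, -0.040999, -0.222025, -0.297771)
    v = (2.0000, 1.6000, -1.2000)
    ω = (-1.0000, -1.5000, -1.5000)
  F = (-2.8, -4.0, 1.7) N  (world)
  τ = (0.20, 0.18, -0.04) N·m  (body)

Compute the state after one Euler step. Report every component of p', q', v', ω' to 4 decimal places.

α = I⁻¹(τ − ω×Iω) = (2.2000, 2.6786, -0.9722)
ω + α·dt = (-0.8900, -1.3661, -1.5486)
2q̇ = q⊗(0,ω) = (-0.8206930, 0.8139350, 1.6276035, 1.2308045)
q + ½dt·q⊗(0,ω), renormalized = (-0.9464, -0.0206, -0.1810, -0.2665)
new position p' = (0.1000, -1.1200, 2.9400)
new velocity v' = (1.9533, 1.5333, -1.1717)

p' = (0.1000, -1.1200, 2.9400)
q' = (-0.9464, -0.0206, -0.1810, -0.2665)
v' = (1.9533, 1.5333, -1.1717)
ω' = (-0.8900, -1.3661, -1.5486)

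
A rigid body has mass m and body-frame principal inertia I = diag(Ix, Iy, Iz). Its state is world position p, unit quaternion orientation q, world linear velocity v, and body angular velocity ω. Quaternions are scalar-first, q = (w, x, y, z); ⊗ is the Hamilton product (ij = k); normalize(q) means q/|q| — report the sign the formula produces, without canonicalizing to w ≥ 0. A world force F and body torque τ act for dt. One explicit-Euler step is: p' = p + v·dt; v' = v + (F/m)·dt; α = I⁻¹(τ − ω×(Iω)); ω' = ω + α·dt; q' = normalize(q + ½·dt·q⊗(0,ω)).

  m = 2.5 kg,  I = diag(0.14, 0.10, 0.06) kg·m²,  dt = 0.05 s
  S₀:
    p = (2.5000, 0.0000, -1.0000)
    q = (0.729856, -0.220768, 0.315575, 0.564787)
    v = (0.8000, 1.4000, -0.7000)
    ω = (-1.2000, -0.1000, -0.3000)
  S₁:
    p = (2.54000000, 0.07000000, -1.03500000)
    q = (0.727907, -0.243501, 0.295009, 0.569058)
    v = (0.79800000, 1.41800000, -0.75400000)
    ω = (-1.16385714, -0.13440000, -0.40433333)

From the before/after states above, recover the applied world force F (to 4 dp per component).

v₁ − v₀ = (-0.00200000, 0.01800000, -0.05400000)
F = m·Δv/dt = (-0.1000, 0.9000, -2.7000)

F = (-0.1000, 0.9000, -2.7000)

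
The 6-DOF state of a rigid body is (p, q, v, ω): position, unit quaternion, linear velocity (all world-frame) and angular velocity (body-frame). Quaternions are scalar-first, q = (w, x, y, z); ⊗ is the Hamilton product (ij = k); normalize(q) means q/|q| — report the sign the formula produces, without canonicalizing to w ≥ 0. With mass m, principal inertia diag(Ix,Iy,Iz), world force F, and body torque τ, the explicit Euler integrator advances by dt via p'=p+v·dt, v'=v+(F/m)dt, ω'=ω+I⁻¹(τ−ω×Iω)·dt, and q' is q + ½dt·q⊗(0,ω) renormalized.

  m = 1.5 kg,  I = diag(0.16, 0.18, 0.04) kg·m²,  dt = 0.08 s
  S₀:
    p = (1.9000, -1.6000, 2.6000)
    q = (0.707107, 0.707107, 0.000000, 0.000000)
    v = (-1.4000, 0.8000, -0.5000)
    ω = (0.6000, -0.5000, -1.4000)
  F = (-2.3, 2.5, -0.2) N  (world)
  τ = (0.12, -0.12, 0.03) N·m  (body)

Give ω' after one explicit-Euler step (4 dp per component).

ω' = (0.7090, -0.5085, -1.3280)

α = I⁻¹(τ − ω×Iω) = (1.3625, -0.1067, 0.9000)
ω + α·dt = (0.7090, -0.5085, -1.3280)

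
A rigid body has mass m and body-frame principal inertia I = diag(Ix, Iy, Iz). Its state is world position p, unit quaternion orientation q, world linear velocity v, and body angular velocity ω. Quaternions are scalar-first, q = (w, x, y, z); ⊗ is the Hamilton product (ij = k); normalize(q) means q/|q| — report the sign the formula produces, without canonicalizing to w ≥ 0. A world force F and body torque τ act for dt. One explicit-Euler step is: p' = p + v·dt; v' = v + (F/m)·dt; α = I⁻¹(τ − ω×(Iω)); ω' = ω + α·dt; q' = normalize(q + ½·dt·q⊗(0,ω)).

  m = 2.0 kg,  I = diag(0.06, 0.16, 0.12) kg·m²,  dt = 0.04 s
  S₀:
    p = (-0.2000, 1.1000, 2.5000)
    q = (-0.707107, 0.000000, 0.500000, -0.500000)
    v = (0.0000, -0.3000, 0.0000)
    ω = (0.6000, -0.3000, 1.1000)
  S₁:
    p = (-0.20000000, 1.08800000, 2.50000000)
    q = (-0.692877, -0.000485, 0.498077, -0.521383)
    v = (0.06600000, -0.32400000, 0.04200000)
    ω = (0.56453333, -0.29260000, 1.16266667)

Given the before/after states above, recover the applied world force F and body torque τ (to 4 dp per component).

Δv = v₁−v₀ = (0.06600000, -0.02400000, 0.04200000)
m·(v₁−v₀)/dt = (3.3000, -1.2000, 2.1000)
ω₁ − ω₀ = (-0.03546667, 0.00740000, 0.06266667)
gyro term ω₀×Iω₀ = (0.0132, -0.0396, -0.0180)
applied torque τ = (-0.0400, -0.0100, 0.1700)

F = (3.3000, -1.2000, 2.1000)
τ = (-0.0400, -0.0100, 0.1700)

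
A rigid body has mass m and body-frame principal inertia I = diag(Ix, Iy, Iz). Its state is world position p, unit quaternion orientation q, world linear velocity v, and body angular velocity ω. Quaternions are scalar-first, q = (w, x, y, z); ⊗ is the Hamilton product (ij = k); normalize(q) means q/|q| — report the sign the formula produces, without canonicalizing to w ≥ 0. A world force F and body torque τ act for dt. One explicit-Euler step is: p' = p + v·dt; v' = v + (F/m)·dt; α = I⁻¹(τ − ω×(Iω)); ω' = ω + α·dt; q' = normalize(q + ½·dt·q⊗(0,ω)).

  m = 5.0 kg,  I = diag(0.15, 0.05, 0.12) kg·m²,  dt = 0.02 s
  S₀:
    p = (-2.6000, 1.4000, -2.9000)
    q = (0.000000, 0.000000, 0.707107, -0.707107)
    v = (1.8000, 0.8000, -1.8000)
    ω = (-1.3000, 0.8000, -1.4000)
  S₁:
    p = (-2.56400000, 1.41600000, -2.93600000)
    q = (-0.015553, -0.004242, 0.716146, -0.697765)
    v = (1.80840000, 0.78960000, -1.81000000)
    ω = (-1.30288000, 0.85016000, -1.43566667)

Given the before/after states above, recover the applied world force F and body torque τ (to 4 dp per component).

rate change Δω = (-0.00288000, 0.05016000, -0.03566667)
I·α + gyro = (-0.1000, 0.1800, -0.1100)
Δv = v₁−v₀ = (0.00840000, -0.01040000, -0.01000000)
m·(v₁−v₀)/dt = (2.1000, -2.6000, -2.5000)

F = (2.1000, -2.6000, -2.5000)
τ = (-0.1000, 0.1800, -0.1100)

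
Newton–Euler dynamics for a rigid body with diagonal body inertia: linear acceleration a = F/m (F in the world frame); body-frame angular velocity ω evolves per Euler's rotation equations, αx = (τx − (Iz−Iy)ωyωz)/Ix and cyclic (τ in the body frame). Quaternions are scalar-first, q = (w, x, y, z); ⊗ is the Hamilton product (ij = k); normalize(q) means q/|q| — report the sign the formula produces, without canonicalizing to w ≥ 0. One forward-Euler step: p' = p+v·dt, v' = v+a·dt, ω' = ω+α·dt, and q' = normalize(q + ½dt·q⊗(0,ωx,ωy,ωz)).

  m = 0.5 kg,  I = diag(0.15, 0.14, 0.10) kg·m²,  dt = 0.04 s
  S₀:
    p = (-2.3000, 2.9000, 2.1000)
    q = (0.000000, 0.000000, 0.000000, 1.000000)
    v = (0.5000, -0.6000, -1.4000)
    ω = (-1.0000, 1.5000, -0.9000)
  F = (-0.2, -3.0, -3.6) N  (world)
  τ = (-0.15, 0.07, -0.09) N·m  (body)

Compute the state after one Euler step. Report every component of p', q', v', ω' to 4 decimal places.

p' = (-2.2800, 2.8760, 2.0440)
q' = (0.0180, -0.0300, -0.0200, 0.9992)
v' = (0.4840, -0.8400, -1.6880)
ω' = (-1.0544, 1.5071, -0.9420)

gyro term ω×Iω = (0.0540, 0.0450, 0.0150)
α = I⁻¹(τ − ω×Iω) = (-1.3600, 0.1786, -1.0500)
ω + α·dt = (-1.0544, 1.5071, -0.9420)
2q̇ = q⊗(0,ω) = (0.9000000, -1.5000000, -1.0000000, 0.0000000)
q + ½dt·q⊗(0,ω), renormalized = (0.0180, -0.0300, -0.0200, 0.9992)
a = F/m = (-0.4000, -6.0000, -7.2000)
p + v·dt = (-2.2800, 2.8760, 2.0440)
v' = v + a·dt = (0.4840, -0.8400, -1.6880)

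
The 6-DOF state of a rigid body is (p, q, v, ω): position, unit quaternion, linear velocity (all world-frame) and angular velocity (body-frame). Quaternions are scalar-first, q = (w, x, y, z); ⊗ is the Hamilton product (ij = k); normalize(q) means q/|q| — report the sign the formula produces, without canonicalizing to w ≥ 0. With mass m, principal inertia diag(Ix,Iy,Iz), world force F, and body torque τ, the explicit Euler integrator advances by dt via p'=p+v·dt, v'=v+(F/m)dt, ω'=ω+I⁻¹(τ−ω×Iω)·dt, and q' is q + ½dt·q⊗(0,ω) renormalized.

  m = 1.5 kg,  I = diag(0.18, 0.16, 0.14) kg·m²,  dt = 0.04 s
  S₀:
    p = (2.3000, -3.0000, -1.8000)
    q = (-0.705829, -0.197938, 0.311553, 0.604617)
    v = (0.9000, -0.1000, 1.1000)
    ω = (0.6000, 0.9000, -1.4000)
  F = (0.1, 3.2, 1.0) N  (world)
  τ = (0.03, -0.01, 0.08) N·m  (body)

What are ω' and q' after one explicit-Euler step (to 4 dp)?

ω' = (0.6011, 0.9059, -1.3741)
q' = (-0.6917, -0.2259, 0.3004, 0.6167)

precession coupling ω×(Iω) = (0.0252, -0.0336, -0.0108)
(τ − ω×Iω)/I = (0.0267, 0.1475, 0.6486)
ω' = ω + α·dt = (0.6011, 0.9059, -1.3741)
Hamilton product q⊗(0,ω) = (0.6848289, -1.4038269, -0.5495891, 0.6230846)
updated quaternion q' = (-0.6917, -0.2259, 0.3004, 0.6167)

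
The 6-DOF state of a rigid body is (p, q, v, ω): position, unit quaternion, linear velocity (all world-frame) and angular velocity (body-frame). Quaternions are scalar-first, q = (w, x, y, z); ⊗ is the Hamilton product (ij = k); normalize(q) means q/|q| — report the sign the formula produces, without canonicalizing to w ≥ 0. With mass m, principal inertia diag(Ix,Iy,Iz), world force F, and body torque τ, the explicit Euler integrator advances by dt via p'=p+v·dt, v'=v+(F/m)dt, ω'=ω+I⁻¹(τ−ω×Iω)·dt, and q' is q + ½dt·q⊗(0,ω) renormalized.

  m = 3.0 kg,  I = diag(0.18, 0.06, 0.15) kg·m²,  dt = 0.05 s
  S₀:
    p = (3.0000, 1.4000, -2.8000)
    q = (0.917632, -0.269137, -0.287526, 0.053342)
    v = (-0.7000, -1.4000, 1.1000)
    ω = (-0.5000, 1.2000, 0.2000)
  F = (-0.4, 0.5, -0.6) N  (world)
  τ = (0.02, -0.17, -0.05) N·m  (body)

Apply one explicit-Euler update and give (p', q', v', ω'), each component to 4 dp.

gyro term ω×Iω = (0.0216, -0.0030, 0.0720)
(τ − ω×Iω)/I = (-0.0089, -2.7833, -0.8133)
ω + α·dt = (-0.5004, 1.0608, 0.1593)
q⊗(0,ω) = (0.1997943, -0.5803316, 1.1283148, -0.2832010)
q + ½dt·q⊗(0,ω), renormalized = (0.9221, -0.2835, -0.2592, 0.0462)
p' = p + v·dt = (2.9650, 1.3300, -2.7450)
v' = v + a·dt = (-0.7067, -1.3917, 1.0900)

p' = (2.9650, 1.3300, -2.7450)
q' = (0.9221, -0.2835, -0.2592, 0.0462)
v' = (-0.7067, -1.3917, 1.0900)
ω' = (-0.5004, 1.0608, 0.1593)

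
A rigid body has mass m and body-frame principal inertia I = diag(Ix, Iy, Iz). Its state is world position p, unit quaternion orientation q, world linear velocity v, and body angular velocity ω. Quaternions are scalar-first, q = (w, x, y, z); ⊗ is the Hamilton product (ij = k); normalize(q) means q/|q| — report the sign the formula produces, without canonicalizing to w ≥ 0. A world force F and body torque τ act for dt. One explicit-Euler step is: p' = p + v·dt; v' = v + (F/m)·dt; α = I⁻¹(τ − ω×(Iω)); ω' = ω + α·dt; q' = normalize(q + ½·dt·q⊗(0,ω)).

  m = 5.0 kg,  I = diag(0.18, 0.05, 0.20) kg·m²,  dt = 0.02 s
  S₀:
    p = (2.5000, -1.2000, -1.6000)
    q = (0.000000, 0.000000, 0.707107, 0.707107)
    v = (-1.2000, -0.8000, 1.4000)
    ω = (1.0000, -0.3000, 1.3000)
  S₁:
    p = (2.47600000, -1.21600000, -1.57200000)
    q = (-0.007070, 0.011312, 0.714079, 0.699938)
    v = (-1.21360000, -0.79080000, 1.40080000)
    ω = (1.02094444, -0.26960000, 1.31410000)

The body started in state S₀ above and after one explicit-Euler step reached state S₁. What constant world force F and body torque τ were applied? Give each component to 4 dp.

velocity change Δv = (-0.01360000, 0.00920000, 0.00080000)
F = m·Δv/dt = (-3.4000, 2.3000, 0.2000)
ω₁ − ω₀ = (0.02094444, 0.03040000, 0.01410000)
ω₀×(Iω₀) = (-0.0585, -0.0260, 0.0390)
τ = I·(Δω/dt) + ω₀×(Iω₀) = (0.1300, 0.0500, 0.1800)

F = (-3.4000, 2.3000, 0.2000)
τ = (0.1300, 0.0500, 0.1800)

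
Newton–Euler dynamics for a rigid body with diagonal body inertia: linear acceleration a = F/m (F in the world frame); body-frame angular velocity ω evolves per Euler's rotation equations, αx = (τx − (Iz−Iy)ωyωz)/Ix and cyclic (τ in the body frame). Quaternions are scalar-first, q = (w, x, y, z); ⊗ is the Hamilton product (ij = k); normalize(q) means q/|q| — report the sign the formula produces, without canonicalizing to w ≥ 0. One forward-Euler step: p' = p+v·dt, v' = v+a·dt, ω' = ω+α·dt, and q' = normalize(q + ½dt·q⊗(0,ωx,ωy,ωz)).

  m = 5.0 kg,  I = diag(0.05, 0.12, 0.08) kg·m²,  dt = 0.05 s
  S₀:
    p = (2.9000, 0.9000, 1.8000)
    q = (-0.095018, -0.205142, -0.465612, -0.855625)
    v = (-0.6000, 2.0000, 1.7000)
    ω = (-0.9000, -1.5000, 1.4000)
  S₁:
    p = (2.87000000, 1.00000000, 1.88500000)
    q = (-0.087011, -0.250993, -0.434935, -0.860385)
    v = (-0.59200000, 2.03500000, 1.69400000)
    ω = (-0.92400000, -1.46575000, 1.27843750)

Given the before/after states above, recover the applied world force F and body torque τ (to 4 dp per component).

F = (0.8000, 3.5000, -0.6000)
τ = (0.0600, 0.1200, -0.1000)

ω₁ − ω₀ = (-0.02400000, 0.03425000, -0.12156250)
gyro term ω₀×Iω₀ = (0.0840, 0.0378, 0.0945)
applied torque τ = (0.0600, 0.1200, -0.1000)
Δv = v₁−v₀ = (0.00800000, 0.03500000, -0.00600000)
F = m·Δv/dt = (0.8000, 3.5000, -0.6000)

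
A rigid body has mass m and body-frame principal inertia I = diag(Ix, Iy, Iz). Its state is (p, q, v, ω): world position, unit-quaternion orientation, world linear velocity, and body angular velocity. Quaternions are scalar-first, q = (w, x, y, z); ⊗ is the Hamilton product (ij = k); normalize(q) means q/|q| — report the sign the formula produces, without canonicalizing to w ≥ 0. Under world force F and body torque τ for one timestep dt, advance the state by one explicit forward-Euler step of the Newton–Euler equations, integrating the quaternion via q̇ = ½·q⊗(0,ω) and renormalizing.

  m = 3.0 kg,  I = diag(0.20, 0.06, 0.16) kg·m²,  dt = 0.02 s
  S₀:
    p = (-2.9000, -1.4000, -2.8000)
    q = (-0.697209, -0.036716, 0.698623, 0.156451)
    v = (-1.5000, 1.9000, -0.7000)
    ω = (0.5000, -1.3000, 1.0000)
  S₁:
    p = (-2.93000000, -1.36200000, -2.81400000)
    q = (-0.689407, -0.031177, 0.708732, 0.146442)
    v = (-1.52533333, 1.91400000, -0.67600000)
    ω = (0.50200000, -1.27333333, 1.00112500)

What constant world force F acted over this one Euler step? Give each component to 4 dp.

Δv = v₁−v₀ = (-0.02533333, 0.01400000, 0.02400000)
m·(v₁−v₀)/dt = (-3.8000, 2.1000, 3.6000)

F = (-3.8000, 2.1000, 3.6000)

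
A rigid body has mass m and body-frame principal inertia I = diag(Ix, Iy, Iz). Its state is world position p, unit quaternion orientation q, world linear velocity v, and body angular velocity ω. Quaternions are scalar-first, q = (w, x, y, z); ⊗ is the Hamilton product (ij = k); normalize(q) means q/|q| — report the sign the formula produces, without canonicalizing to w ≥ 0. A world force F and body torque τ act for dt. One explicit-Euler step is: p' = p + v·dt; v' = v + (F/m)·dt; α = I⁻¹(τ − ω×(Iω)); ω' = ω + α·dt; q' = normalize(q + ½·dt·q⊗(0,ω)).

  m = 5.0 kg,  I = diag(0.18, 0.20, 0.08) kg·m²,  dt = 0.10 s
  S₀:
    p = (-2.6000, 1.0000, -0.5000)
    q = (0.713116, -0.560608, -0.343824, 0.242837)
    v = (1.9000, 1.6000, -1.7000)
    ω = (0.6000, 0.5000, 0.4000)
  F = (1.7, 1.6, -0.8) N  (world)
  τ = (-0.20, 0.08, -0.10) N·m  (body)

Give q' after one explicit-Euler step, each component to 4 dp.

Hamilton product q⊗(0,ω) = (0.4111420, 0.1689215, 0.7265034, 0.2112368)
q + ½dt·q⊗(0,ω), renormalized = (0.7330, -0.5516, -0.3072, 0.2532)

q' = (0.7330, -0.5516, -0.3072, 0.2532)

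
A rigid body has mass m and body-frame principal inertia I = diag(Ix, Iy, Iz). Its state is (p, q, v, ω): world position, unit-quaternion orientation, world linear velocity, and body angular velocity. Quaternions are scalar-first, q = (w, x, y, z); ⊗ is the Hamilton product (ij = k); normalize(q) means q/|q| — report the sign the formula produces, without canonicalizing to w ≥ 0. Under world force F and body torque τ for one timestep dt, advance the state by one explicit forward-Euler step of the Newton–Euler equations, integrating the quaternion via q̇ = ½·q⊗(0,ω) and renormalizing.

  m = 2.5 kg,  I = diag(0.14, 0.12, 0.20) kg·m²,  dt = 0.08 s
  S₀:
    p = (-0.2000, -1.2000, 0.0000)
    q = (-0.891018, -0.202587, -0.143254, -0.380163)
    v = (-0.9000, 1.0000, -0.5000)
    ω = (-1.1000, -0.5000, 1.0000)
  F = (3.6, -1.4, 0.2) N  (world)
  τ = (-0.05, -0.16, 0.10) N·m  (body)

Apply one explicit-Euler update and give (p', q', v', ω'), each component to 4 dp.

p' = (-0.2720, -1.1200, -0.0400)
q' = (-0.8858, -0.1764, -0.1004, -0.4172)
v' = (-0.7848, 0.9552, -0.4936)
ω' = (-1.1057, -0.6507, 1.0444)

(τ − ω×Iω)/I = (-0.0714, -1.8833, 0.5550)
new body rate ω' = (-1.1057, -0.6507, 1.0444)
Hamilton product q⊗(0,ω) = (0.0856903, 0.6467843, 1.0662753, -0.9473039)
q + ½dt·q⊗(0,ω), renormalized = (-0.8858, -0.1764, -0.1004, -0.4172)
linear accel F/m = (1.4400, -0.5600, 0.0800)
new position p' = (-0.2720, -1.1200, -0.0400)
v' = v + a·dt = (-0.7848, 0.9552, -0.4936)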